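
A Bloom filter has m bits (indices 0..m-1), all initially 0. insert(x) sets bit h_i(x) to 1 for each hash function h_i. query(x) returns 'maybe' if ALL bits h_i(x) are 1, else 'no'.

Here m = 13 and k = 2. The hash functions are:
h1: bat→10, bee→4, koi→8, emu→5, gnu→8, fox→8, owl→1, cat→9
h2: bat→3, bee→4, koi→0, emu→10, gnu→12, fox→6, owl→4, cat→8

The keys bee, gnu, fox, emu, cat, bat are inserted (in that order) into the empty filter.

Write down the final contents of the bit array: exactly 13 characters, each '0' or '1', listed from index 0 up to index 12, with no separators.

Start: bits=0000000000000
After insert 'bee': sets bits 4 -> bits=0000100000000
After insert 'gnu': sets bits 8 12 -> bits=0000100010001
After insert 'fox': sets bits 6 8 -> bits=0000101010001
After insert 'emu': sets bits 5 10 -> bits=0000111010101
After insert 'cat': sets bits 8 9 -> bits=0000111011101
After insert 'bat': sets bits 3 10 -> bits=0001111011101

Answer: 0001111011101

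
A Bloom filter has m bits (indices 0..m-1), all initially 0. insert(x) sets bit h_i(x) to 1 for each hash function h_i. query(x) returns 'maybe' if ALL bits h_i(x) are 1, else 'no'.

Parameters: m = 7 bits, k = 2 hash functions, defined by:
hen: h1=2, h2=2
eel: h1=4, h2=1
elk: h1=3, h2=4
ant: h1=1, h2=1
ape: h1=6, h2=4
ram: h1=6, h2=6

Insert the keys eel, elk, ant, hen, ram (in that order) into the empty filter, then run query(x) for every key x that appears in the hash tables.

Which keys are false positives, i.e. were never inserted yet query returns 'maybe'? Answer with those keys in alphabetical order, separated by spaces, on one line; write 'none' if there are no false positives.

Start: bits=0000000
After insert 'eel': sets bits 1 4 -> bits=0100100
After insert 'elk': sets bits 3 4 -> bits=0101100
After insert 'ant': sets bits 1 -> bits=0101100
After insert 'hen': sets bits 2 -> bits=0111100
After insert 'ram': sets bits 6 -> bits=0111101
Not inserted: ape — query each against bits=0111101:
query ape: checks bit4=1, bit6=1 (all 1) -> maybe => FALSE POSITIVE
False positives (alphabetical): ape

Answer: ape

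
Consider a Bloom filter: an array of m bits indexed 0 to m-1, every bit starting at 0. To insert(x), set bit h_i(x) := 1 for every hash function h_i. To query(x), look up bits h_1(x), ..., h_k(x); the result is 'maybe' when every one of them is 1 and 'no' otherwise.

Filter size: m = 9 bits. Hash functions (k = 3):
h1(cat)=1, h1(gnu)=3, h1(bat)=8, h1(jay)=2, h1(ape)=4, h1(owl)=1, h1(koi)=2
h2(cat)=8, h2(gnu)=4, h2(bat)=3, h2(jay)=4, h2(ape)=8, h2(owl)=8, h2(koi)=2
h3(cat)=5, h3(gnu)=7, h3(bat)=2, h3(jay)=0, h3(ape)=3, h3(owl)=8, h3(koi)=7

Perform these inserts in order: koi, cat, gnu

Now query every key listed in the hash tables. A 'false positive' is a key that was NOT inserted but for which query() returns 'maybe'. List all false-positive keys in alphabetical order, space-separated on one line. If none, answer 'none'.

Start: bits=000000000
After insert 'koi': sets bits 2 7 -> bits=001000010
After insert 'cat': sets bits 1 5 8 -> bits=011001011
After insert 'gnu': sets bits 3 4 7 -> bits=011111011
Not inserted: ape bat jay owl — query each against bits=011111011:
query ape: checks bit3=1, bit4=1, bit8=1 (all 1) -> maybe => FALSE POSITIVE
query bat: checks bit2=1, bit3=1, bit8=1 (all 1) -> maybe => FALSE POSITIVE
query jay: checks bit0=0, bit2=1, bit4=1 (has a 0) -> no => not a false positive
query owl: checks bit1=1, bit8=1 (all 1) -> maybe => FALSE POSITIVE
False positives (alphabetical): ape bat owl

Answer: ape bat owl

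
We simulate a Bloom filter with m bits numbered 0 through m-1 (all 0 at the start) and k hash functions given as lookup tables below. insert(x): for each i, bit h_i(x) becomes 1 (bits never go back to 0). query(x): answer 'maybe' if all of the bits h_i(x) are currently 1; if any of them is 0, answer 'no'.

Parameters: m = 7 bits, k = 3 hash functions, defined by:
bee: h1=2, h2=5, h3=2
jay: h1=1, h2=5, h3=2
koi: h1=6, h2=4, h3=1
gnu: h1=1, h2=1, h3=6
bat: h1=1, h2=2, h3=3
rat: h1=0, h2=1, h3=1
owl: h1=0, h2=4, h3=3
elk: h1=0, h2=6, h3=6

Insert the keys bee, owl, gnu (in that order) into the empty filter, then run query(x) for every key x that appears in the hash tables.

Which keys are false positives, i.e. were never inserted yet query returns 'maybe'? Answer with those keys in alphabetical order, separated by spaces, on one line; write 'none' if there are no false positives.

Start: bits=0000000
After insert 'bee': sets bits 2 5 -> bits=0010010
After insert 'owl': sets bits 0 3 4 -> bits=1011110
After insert 'gnu': sets bits 1 6 -> bits=1111111
Not inserted: bat elk jay koi rat — query each against bits=1111111:
query bat: checks bit1=1, bit2=1, bit3=1 (all 1) -> maybe => FALSE POSITIVE
query elk: checks bit0=1, bit6=1 (all 1) -> maybe => FALSE POSITIVE
query jay: checks bit1=1, bit2=1, bit5=1 (all 1) -> maybe => FALSE POSITIVE
query koi: checks bit1=1, bit4=1, bit6=1 (all 1) -> maybe => FALSE POSITIVE
query rat: checks bit0=1, bit1=1 (all 1) -> maybe => FALSE POSITIVE
False positives (alphabetical): bat elk jay koi rat

Answer: bat elk jay koi rat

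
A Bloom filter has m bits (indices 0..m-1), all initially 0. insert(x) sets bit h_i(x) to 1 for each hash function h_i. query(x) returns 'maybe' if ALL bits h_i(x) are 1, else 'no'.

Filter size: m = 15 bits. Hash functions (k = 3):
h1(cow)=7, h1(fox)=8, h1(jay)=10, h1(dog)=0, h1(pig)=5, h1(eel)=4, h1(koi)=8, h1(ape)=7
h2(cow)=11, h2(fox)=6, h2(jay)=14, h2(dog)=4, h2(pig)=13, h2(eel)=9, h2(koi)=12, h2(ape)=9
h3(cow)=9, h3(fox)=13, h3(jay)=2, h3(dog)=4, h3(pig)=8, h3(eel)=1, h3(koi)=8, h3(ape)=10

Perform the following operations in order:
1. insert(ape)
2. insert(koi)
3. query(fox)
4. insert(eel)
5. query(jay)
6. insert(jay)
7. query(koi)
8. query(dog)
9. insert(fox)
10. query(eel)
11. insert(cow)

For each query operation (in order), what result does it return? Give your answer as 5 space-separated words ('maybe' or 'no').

Start: bits=000000000000000
Op 1: insert ape -> sets bits 7 9 10 -> bits=000000010110000
Op 2: insert koi -> sets bits 8 12 -> bits=000000011110100
Op 3: query fox -> checks bit6=0, bit8=1, bit13=0 (has a 0) -> no
Op 4: insert eel -> sets bits 1 4 9 -> bits=010010011110100
Op 5: query jay -> checks bit2=0, bit10=1, bit14=0 (has a 0) -> no
Op 6: insert jay -> sets bits 2 10 14 -> bits=011010011110101
Op 7: query koi -> checks bit8=1, bit12=1 (all 1) -> maybe
Op 8: query dog -> checks bit0=0, bit4=1 (has a 0) -> no
Op 9: insert fox -> sets bits 6 8 13 -> bits=011010111110111
Op 10: query eel -> checks bit1=1, bit4=1, bit9=1 (all 1) -> maybe
Op 11: insert cow -> sets bits 7 9 11 -> bits=011010111111111
Query results in order: no no maybe no maybe

Answer: no no maybe no maybe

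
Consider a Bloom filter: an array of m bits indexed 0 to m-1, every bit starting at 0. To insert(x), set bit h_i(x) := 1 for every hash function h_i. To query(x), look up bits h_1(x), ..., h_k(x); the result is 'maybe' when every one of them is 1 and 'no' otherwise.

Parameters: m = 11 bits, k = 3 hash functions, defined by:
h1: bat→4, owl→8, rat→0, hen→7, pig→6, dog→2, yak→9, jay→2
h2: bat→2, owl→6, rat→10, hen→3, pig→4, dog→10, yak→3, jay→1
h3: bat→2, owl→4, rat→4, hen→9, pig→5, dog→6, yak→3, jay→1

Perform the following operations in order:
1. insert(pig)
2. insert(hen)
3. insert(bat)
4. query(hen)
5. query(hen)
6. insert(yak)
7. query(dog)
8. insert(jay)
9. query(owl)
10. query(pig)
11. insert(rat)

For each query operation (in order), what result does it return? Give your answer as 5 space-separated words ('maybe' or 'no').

Answer: maybe maybe no no maybe

Derivation:
Start: bits=00000000000
Op 1: insert pig -> sets bits 4 5 6 -> bits=00001110000
Op 2: insert hen -> sets bits 3 7 9 -> bits=00011111010
Op 3: insert bat -> sets bits 2 4 -> bits=00111111010
Op 4: query hen -> checks bit3=1, bit7=1, bit9=1 (all 1) -> maybe
Op 5: query hen -> checks bit3=1, bit7=1, bit9=1 (all 1) -> maybe
Op 6: insert yak -> sets bits 3 9 -> bits=00111111010
Op 7: query dog -> checks bit2=1, bit6=1, bit10=0 (has a 0) -> no
Op 8: insert jay -> sets bits 1 2 -> bits=01111111010
Op 9: query owl -> checks bit4=1, bit6=1, bit8=0 (has a 0) -> no
Op 10: query pig -> checks bit4=1, bit5=1, bit6=1 (all 1) -> maybe
Op 11: insert rat -> sets bits 0 4 10 -> bits=11111111011
Query results in order: maybe maybe no no maybe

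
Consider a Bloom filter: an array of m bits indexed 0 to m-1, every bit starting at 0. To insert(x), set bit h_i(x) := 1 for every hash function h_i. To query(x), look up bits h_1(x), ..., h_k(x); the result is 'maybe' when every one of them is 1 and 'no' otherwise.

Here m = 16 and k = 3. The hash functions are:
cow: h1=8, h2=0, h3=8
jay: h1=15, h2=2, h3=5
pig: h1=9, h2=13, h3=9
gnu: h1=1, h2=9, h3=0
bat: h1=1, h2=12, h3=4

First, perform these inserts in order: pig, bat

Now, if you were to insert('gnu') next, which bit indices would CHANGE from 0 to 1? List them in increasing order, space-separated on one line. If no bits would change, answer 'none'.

Answer: 0

Derivation:
Start: bits=0000000000000000
After insert 'pig': sets bits 9 13 -> bits=0000000001000100
After insert 'bat': sets bits 1 4 12 -> bits=0100100001001100
insert 'gnu' would touch bits 0 1 9; currently bit0=0, bit1=1, bit9=1
Bits that are 0 among those (would change 0->1): 0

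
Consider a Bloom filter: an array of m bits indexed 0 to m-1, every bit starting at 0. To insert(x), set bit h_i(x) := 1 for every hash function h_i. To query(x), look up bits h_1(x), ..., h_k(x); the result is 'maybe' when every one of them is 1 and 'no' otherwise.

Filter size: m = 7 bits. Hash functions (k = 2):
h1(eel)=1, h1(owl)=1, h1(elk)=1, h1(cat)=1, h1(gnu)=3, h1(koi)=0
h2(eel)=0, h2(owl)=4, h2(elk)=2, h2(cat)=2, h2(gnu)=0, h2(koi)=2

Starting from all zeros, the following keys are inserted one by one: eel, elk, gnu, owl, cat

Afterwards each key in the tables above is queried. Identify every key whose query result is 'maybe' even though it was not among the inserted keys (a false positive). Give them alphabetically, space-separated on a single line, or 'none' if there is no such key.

Start: bits=0000000
After insert 'eel': sets bits 0 1 -> bits=1100000
After insert 'elk': sets bits 1 2 -> bits=1110000
After insert 'gnu': sets bits 0 3 -> bits=1111000
After insert 'owl': sets bits 1 4 -> bits=1111100
After insert 'cat': sets bits 1 2 -> bits=1111100
Not inserted: koi — query each against bits=1111100:
query koi: checks bit0=1, bit2=1 (all 1) -> maybe => FALSE POSITIVE
False positives (alphabetical): koi

Answer: koi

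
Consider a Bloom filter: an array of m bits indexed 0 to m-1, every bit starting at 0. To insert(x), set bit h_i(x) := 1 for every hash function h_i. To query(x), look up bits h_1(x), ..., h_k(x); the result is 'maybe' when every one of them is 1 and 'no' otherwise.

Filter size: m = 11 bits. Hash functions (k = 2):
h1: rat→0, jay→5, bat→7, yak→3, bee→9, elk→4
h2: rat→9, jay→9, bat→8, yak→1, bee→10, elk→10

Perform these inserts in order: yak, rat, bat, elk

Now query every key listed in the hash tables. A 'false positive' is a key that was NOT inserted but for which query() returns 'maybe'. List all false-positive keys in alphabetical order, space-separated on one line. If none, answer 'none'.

Answer: bee

Derivation:
Start: bits=00000000000
After insert 'yak': sets bits 1 3 -> bits=01010000000
After insert 'rat': sets bits 0 9 -> bits=11010000010
After insert 'bat': sets bits 7 8 -> bits=11010001110
After insert 'elk': sets bits 4 10 -> bits=11011001111
Not inserted: bee jay — query each against bits=11011001111:
query bee: checks bit9=1, bit10=1 (all 1) -> maybe => FALSE POSITIVE
query jay: checks bit5=0, bit9=1 (has a 0) -> no => not a false positive
False positives (alphabetical): bee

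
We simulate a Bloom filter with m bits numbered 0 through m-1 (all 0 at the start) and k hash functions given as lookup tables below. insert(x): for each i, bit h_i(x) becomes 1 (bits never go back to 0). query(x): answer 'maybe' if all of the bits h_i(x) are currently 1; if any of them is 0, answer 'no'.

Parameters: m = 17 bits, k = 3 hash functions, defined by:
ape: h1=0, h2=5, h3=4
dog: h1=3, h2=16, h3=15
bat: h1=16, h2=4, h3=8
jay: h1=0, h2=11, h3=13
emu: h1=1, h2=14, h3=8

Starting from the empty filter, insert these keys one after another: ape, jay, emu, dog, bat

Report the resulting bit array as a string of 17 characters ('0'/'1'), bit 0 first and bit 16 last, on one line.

Answer: 11011100100101111

Derivation:
Start: bits=00000000000000000
After insert 'ape': sets bits 0 4 5 -> bits=10001100000000000
After insert 'jay': sets bits 0 11 13 -> bits=10001100000101000
After insert 'emu': sets bits 1 8 14 -> bits=11001100100101100
After insert 'dog': sets bits 3 15 16 -> bits=11011100100101111
After insert 'bat': sets bits 4 8 16 -> bits=11011100100101111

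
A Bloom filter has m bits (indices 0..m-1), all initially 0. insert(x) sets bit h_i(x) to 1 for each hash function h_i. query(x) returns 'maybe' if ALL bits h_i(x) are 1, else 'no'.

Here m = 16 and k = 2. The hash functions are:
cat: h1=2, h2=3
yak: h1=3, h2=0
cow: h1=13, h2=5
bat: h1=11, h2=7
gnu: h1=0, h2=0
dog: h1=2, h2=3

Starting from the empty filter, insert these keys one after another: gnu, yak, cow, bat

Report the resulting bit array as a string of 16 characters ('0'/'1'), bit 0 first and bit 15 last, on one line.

Start: bits=0000000000000000
After insert 'gnu': sets bits 0 -> bits=1000000000000000
After insert 'yak': sets bits 0 3 -> bits=1001000000000000
After insert 'cow': sets bits 5 13 -> bits=1001010000000100
After insert 'bat': sets bits 7 11 -> bits=1001010100010100

Answer: 1001010100010100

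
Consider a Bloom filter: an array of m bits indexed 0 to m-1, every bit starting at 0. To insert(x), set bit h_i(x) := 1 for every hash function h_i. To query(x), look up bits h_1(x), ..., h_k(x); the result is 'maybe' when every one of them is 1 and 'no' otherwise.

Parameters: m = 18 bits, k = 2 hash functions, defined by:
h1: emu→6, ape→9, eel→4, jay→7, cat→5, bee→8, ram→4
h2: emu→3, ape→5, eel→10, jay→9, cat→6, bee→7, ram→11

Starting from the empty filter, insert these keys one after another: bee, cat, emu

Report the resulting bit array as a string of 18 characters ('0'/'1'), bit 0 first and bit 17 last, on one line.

Start: bits=000000000000000000
After insert 'bee': sets bits 7 8 -> bits=000000011000000000
After insert 'cat': sets bits 5 6 -> bits=000001111000000000
After insert 'emu': sets bits 3 6 -> bits=000101111000000000

Answer: 000101111000000000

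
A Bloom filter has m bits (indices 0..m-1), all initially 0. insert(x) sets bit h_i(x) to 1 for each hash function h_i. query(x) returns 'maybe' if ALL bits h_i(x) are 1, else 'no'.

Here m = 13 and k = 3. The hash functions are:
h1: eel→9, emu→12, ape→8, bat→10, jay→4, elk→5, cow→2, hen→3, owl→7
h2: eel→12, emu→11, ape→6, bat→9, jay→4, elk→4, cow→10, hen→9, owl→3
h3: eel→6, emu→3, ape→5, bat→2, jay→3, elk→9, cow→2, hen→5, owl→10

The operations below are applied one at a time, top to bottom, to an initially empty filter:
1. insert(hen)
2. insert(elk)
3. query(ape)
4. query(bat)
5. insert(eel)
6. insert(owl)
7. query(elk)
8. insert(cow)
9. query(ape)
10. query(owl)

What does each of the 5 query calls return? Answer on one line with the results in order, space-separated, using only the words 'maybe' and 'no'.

Start: bits=0000000000000
Op 1: insert hen -> sets bits 3 5 9 -> bits=0001010001000
Op 2: insert elk -> sets bits 4 5 9 -> bits=0001110001000
Op 3: query ape -> checks bit5=1, bit6=0, bit8=0 (has a 0) -> no
Op 4: query bat -> checks bit2=0, bit9=1, bit10=0 (has a 0) -> no
Op 5: insert eel -> sets bits 6 9 12 -> bits=0001111001001
Op 6: insert owl -> sets bits 3 7 10 -> bits=0001111101101
Op 7: query elk -> checks bit4=1, bit5=1, bit9=1 (all 1) -> maybe
Op 8: insert cow -> sets bits 2 10 -> bits=0011111101101
Op 9: query ape -> checks bit5=1, bit6=1, bit8=0 (has a 0) -> no
Op 10: query owl -> checks bit3=1, bit7=1, bit10=1 (all 1) -> maybe
Query results in order: no no maybe no maybe

Answer: no no maybe no maybe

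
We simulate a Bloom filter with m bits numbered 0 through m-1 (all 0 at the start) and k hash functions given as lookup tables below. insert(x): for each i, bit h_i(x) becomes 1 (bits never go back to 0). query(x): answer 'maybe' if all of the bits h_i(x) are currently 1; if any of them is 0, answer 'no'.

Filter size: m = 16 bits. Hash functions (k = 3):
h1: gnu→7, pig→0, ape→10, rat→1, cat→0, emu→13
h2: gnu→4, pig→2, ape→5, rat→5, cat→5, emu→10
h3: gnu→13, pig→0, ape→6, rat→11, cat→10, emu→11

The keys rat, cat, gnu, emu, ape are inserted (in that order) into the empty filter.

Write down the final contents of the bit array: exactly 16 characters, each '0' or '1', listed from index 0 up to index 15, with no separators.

Start: bits=0000000000000000
After insert 'rat': sets bits 1 5 11 -> bits=0100010000010000
After insert 'cat': sets bits 0 5 10 -> bits=1100010000110000
After insert 'gnu': sets bits 4 7 13 -> bits=1100110100110100
After insert 'emu': sets bits 10 11 13 -> bits=1100110100110100
After insert 'ape': sets bits 5 6 10 -> bits=1100111100110100

Answer: 1100111100110100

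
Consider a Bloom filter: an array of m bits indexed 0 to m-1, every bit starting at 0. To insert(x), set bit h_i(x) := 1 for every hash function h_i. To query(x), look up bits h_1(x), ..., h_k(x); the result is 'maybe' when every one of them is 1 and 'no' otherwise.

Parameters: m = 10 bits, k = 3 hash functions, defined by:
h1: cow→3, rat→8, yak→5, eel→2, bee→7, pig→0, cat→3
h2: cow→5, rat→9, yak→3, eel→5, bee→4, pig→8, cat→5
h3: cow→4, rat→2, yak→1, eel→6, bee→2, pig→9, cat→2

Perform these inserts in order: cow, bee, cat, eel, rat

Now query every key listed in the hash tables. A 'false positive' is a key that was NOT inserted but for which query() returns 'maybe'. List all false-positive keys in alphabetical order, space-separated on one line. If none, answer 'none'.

Answer: none

Derivation:
Start: bits=0000000000
After insert 'cow': sets bits 3 4 5 -> bits=0001110000
After insert 'bee': sets bits 2 4 7 -> bits=0011110100
After insert 'cat': sets bits 2 3 5 -> bits=0011110100
After insert 'eel': sets bits 2 5 6 -> bits=0011111100
After insert 'rat': sets bits 2 8 9 -> bits=0011111111
Not inserted: pig yak — query each against bits=0011111111:
query pig: checks bit0=0, bit8=1, bit9=1 (has a 0) -> no => not a false positive
query yak: checks bit1=0, bit3=1, bit5=1 (has a 0) -> no => not a false positive
False positives (alphabetical): none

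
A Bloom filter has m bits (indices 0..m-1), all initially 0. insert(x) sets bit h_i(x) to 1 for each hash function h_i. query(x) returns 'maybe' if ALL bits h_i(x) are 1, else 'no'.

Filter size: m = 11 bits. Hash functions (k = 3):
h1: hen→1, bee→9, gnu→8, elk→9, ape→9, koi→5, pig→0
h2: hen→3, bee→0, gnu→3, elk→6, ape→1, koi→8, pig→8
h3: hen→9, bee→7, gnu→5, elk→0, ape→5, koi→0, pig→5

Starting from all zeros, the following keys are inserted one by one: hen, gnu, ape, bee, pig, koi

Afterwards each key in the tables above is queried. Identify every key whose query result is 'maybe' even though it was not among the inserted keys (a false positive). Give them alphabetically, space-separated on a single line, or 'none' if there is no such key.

Answer: none

Derivation:
Start: bits=00000000000
After insert 'hen': sets bits 1 3 9 -> bits=01010000010
After insert 'gnu': sets bits 3 5 8 -> bits=01010100110
After insert 'ape': sets bits 1 5 9 -> bits=01010100110
After insert 'bee': sets bits 0 7 9 -> bits=11010101110
After insert 'pig': sets bits 0 5 8 -> bits=11010101110
After insert 'koi': sets bits 0 5 8 -> bits=11010101110
Not inserted: elk — query each against bits=11010101110:
query elk: checks bit0=1, bit6=0, bit9=1 (has a 0) -> no => not a false positive
False positives (alphabetical): none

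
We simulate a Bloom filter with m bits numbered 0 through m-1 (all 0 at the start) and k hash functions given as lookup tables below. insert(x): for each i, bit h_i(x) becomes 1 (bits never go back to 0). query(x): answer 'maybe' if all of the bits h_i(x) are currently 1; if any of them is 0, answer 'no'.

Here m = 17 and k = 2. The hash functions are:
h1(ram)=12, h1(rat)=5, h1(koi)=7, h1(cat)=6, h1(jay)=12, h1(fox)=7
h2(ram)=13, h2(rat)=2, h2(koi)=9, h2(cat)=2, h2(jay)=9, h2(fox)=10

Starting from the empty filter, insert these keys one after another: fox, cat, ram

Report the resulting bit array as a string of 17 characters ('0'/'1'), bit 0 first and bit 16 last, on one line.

Start: bits=00000000000000000
After insert 'fox': sets bits 7 10 -> bits=00000001001000000
After insert 'cat': sets bits 2 6 -> bits=00100011001000000
After insert 'ram': sets bits 12 13 -> bits=00100011001011000

Answer: 00100011001011000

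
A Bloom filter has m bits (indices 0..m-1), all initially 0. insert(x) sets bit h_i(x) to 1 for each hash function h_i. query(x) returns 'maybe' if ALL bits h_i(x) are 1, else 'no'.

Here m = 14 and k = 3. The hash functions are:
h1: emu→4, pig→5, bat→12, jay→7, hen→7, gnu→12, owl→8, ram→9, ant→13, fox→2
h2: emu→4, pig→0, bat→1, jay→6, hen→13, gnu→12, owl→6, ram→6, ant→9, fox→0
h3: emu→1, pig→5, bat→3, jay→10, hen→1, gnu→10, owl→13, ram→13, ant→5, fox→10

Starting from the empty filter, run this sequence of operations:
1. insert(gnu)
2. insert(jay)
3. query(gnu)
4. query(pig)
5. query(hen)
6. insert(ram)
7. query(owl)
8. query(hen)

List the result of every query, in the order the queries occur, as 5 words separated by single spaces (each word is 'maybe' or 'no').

Start: bits=00000000000000
Op 1: insert gnu -> sets bits 10 12 -> bits=00000000001010
Op 2: insert jay -> sets bits 6 7 10 -> bits=00000011001010
Op 3: query gnu -> checks bit10=1, bit12=1 (all 1) -> maybe
Op 4: query pig -> checks bit0=0, bit5=0 (has a 0) -> no
Op 5: query hen -> checks bit1=0, bit7=1, bit13=0 (has a 0) -> no
Op 6: insert ram -> sets bits 6 9 13 -> bits=00000011011011
Op 7: query owl -> checks bit6=1, bit8=0, bit13=1 (has a 0) -> no
Op 8: query hen -> checks bit1=0, bit7=1, bit13=1 (has a 0) -> no
Query results in order: maybe no no no no

Answer: maybe no no no no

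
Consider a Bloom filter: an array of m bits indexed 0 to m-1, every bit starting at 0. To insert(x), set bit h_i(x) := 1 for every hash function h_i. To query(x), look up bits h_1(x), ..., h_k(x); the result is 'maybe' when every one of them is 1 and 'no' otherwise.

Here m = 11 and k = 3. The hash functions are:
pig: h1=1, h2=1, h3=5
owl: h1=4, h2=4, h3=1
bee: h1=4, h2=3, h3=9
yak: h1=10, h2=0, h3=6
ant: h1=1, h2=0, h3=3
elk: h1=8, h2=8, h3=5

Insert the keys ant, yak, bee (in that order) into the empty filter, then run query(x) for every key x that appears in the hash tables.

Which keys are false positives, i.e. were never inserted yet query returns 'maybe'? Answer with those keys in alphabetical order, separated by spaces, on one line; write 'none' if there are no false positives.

Start: bits=00000000000
After insert 'ant': sets bits 0 1 3 -> bits=11010000000
After insert 'yak': sets bits 0 6 10 -> bits=11010010001
After insert 'bee': sets bits 3 4 9 -> bits=11011010011
Not inserted: elk owl pig — query each against bits=11011010011:
query elk: checks bit5=0, bit8=0 (has a 0) -> no => not a false positive
query owl: checks bit1=1, bit4=1 (all 1) -> maybe => FALSE POSITIVE
query pig: checks bit1=1, bit5=0 (has a 0) -> no => not a false positive
False positives (alphabetical): owl

Answer: owl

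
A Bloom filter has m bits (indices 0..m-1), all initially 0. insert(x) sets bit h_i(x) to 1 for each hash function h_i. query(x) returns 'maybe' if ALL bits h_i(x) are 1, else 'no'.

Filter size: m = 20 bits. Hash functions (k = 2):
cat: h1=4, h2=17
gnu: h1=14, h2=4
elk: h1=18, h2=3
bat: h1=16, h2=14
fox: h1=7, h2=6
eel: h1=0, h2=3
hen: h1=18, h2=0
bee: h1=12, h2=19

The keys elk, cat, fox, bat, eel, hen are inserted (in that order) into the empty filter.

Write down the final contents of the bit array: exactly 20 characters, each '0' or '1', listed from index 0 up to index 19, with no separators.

Start: bits=00000000000000000000
After insert 'elk': sets bits 3 18 -> bits=00010000000000000010
After insert 'cat': sets bits 4 17 -> bits=00011000000000000110
After insert 'fox': sets bits 6 7 -> bits=00011011000000000110
After insert 'bat': sets bits 14 16 -> bits=00011011000000101110
After insert 'eel': sets bits 0 3 -> bits=10011011000000101110
After insert 'hen': sets bits 0 18 -> bits=10011011000000101110

Answer: 10011011000000101110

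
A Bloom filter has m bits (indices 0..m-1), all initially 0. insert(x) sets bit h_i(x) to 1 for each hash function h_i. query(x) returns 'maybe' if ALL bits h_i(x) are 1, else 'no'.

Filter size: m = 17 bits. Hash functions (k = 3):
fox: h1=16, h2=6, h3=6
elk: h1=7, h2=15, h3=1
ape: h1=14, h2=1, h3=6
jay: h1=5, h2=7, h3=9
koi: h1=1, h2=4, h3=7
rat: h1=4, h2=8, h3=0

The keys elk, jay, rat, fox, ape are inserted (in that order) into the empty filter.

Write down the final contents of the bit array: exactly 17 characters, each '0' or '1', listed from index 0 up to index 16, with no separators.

Answer: 11001111110000111

Derivation:
Start: bits=00000000000000000
After insert 'elk': sets bits 1 7 15 -> bits=01000001000000010
After insert 'jay': sets bits 5 7 9 -> bits=01000101010000010
After insert 'rat': sets bits 0 4 8 -> bits=11001101110000010
After insert 'fox': sets bits 6 16 -> bits=11001111110000011
After insert 'ape': sets bits 1 6 14 -> bits=11001111110000111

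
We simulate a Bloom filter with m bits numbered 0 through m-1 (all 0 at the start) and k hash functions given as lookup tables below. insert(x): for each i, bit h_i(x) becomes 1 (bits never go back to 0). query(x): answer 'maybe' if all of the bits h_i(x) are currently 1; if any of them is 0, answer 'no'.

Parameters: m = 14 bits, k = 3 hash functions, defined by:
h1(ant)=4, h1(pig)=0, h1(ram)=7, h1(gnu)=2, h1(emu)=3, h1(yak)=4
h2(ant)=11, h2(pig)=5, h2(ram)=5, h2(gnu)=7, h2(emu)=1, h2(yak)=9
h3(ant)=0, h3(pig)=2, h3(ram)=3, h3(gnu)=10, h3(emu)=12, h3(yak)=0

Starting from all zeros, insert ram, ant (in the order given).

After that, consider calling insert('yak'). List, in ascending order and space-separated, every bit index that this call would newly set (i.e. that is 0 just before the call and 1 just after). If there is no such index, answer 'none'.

Start: bits=00000000000000
After insert 'ram': sets bits 3 5 7 -> bits=00010101000000
After insert 'ant': sets bits 0 4 11 -> bits=10011101000100
insert 'yak' would touch bits 0 4 9; currently bit0=1, bit4=1, bit9=0
Bits that are 0 among those (would change 0->1): 9

Answer: 9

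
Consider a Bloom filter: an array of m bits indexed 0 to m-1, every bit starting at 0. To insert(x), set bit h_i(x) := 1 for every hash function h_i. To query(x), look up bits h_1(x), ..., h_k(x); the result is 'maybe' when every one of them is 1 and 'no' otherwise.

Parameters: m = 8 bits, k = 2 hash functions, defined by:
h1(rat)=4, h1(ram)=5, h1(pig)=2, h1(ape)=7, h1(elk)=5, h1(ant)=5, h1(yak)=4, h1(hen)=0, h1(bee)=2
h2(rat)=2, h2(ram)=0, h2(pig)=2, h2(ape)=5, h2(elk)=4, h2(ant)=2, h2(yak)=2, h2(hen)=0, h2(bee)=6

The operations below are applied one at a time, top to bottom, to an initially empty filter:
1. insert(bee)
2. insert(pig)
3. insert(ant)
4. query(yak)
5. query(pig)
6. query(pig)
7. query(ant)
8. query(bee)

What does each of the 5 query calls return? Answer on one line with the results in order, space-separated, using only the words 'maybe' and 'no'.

Answer: no maybe maybe maybe maybe

Derivation:
Start: bits=00000000
Op 1: insert bee -> sets bits 2 6 -> bits=00100010
Op 2: insert pig -> sets bits 2 -> bits=00100010
Op 3: insert ant -> sets bits 2 5 -> bits=00100110
Op 4: query yak -> checks bit2=1, bit4=0 (has a 0) -> no
Op 5: query pig -> checks bit2=1 (all 1) -> maybe
Op 6: query pig -> checks bit2=1 (all 1) -> maybe
Op 7: query ant -> checks bit2=1, bit5=1 (all 1) -> maybe
Op 8: query bee -> checks bit2=1, bit6=1 (all 1) -> maybe
Query results in order: no maybe maybe maybe maybe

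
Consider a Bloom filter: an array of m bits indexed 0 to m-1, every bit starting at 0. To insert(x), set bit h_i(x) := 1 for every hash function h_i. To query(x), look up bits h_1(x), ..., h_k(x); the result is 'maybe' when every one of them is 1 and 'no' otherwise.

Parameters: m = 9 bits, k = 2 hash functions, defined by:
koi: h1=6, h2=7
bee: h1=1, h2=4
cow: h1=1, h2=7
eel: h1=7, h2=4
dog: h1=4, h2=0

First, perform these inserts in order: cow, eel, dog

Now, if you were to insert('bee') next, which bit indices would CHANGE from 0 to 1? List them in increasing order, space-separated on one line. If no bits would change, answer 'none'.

Start: bits=000000000
After insert 'cow': sets bits 1 7 -> bits=010000010
After insert 'eel': sets bits 4 7 -> bits=010010010
After insert 'dog': sets bits 0 4 -> bits=110010010
insert 'bee' would touch bits 1 4; currently bit1=1, bit4=1
Bits that are 0 among those (would change 0->1): none

Answer: none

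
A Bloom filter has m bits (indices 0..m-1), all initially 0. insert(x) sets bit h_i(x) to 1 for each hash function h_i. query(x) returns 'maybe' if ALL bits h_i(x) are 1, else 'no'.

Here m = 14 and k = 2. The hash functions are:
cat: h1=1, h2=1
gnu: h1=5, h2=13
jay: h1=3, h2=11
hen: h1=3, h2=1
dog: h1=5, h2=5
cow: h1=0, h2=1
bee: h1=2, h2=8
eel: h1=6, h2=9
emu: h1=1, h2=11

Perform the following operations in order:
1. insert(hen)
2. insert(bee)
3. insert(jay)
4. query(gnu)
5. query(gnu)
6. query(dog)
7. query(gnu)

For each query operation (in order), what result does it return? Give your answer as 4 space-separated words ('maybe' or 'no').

Start: bits=00000000000000
Op 1: insert hen -> sets bits 1 3 -> bits=01010000000000
Op 2: insert bee -> sets bits 2 8 -> bits=01110000100000
Op 3: insert jay -> sets bits 3 11 -> bits=01110000100100
Op 4: query gnu -> checks bit5=0, bit13=0 (has a 0) -> no
Op 5: query gnu -> checks bit5=0, bit13=0 (has a 0) -> no
Op 6: query dog -> checks bit5=0 (has a 0) -> no
Op 7: query gnu -> checks bit5=0, bit13=0 (has a 0) -> no
Query results in order: no no no no

Answer: no no no no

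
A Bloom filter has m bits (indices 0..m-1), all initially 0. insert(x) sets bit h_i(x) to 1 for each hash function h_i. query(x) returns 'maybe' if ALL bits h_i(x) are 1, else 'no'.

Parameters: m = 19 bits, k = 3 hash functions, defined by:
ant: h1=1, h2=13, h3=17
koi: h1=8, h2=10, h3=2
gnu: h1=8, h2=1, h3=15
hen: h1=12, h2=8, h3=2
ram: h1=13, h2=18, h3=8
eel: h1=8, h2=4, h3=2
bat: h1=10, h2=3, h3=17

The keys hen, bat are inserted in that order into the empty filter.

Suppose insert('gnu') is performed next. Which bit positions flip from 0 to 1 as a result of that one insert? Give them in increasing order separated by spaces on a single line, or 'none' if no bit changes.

Start: bits=0000000000000000000
After insert 'hen': sets bits 2 8 12 -> bits=0010000010001000000
After insert 'bat': sets bits 3 10 17 -> bits=0011000010101000010
insert 'gnu' would touch bits 1 8 15; currently bit1=0, bit8=1, bit15=0
Bits that are 0 among those (would change 0->1): 1 15

Answer: 1 15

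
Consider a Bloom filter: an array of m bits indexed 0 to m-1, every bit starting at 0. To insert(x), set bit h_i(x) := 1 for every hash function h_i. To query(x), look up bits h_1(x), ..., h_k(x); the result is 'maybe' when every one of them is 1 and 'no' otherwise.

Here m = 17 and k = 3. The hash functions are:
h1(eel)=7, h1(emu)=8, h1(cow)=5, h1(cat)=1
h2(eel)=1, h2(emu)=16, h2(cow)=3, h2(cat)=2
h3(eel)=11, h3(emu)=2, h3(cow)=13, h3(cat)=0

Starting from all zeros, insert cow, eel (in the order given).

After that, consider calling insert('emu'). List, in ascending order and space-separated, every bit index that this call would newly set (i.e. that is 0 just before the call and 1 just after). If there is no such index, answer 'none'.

Start: bits=00000000000000000
After insert 'cow': sets bits 3 5 13 -> bits=00010100000001000
After insert 'eel': sets bits 1 7 11 -> bits=01010101000101000
insert 'emu' would touch bits 2 8 16; currently bit2=0, bit8=0, bit16=0
Bits that are 0 among those (would change 0->1): 2 8 16

Answer: 2 8 16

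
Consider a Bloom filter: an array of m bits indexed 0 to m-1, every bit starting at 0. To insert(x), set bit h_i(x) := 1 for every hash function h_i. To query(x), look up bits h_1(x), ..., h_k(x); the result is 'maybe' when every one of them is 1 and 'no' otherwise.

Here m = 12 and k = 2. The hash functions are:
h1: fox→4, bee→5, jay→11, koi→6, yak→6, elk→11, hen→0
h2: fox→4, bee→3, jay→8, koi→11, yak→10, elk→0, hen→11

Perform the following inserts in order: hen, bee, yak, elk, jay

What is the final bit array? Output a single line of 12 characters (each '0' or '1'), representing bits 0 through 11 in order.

Start: bits=000000000000
After insert 'hen': sets bits 0 11 -> bits=100000000001
After insert 'bee': sets bits 3 5 -> bits=100101000001
After insert 'yak': sets bits 6 10 -> bits=100101100011
After insert 'elk': sets bits 0 11 -> bits=100101100011
After insert 'jay': sets bits 8 11 -> bits=100101101011

Answer: 100101101011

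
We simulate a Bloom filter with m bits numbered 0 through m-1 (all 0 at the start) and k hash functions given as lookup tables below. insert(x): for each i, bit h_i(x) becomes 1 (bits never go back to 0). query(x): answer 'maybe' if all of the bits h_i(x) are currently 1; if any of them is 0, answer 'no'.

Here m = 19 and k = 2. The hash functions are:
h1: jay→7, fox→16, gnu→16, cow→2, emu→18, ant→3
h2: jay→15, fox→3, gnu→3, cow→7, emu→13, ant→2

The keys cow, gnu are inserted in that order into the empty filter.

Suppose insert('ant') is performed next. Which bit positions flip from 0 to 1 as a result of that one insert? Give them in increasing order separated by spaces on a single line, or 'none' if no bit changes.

Start: bits=0000000000000000000
After insert 'cow': sets bits 2 7 -> bits=0010000100000000000
After insert 'gnu': sets bits 3 16 -> bits=0011000100000000100
insert 'ant' would touch bits 2 3; currently bit2=1, bit3=1
Bits that are 0 among those (would change 0->1): none

Answer: none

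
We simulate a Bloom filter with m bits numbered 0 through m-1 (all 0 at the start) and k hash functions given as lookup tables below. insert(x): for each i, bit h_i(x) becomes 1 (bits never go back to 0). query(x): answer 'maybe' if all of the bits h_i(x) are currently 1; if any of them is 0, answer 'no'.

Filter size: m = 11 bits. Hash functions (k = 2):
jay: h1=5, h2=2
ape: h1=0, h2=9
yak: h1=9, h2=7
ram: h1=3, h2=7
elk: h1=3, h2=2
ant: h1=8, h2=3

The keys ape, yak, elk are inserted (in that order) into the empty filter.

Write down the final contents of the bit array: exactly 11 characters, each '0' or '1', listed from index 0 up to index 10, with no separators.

Start: bits=00000000000
After insert 'ape': sets bits 0 9 -> bits=10000000010
After insert 'yak': sets bits 7 9 -> bits=10000001010
After insert 'elk': sets bits 2 3 -> bits=10110001010

Answer: 10110001010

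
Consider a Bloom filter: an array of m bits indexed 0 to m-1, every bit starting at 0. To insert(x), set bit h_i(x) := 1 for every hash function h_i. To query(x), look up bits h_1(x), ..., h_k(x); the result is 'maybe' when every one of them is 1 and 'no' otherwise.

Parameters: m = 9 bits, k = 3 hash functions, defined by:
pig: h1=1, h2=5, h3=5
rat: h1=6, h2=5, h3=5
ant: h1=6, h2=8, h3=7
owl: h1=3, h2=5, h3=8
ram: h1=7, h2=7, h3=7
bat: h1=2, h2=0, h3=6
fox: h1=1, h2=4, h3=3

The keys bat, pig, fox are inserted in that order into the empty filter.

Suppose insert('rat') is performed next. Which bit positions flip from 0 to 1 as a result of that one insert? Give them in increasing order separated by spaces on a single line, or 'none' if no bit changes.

Start: bits=000000000
After insert 'bat': sets bits 0 2 6 -> bits=101000100
After insert 'pig': sets bits 1 5 -> bits=111001100
After insert 'fox': sets bits 1 3 4 -> bits=111111100
insert 'rat' would touch bits 5 6; currently bit5=1, bit6=1
Bits that are 0 among those (would change 0->1): none

Answer: none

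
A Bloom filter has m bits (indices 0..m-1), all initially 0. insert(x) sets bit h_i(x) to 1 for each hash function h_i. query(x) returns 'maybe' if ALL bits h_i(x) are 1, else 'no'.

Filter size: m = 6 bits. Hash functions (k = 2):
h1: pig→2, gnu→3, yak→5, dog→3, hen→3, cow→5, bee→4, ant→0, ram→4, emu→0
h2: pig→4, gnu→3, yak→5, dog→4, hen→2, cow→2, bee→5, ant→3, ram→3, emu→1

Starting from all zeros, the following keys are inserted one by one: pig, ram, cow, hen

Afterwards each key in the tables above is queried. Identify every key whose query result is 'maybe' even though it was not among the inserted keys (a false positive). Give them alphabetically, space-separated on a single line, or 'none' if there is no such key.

Answer: bee dog gnu yak

Derivation:
Start: bits=000000
After insert 'pig': sets bits 2 4 -> bits=001010
After insert 'ram': sets bits 3 4 -> bits=001110
After insert 'cow': sets bits 2 5 -> bits=001111
After insert 'hen': sets bits 2 3 -> bits=001111
Not inserted: ant bee dog emu gnu yak — query each against bits=001111:
query ant: checks bit0=0, bit3=1 (has a 0) -> no => not a false positive
query bee: checks bit4=1, bit5=1 (all 1) -> maybe => FALSE POSITIVE
query dog: checks bit3=1, bit4=1 (all 1) -> maybe => FALSE POSITIVE
query emu: checks bit0=0, bit1=0 (has a 0) -> no => not a false positive
query gnu: checks bit3=1 (all 1) -> maybe => FALSE POSITIVE
query yak: checks bit5=1 (all 1) -> maybe => FALSE POSITIVE
False positives (alphabetical): bee dog gnu yak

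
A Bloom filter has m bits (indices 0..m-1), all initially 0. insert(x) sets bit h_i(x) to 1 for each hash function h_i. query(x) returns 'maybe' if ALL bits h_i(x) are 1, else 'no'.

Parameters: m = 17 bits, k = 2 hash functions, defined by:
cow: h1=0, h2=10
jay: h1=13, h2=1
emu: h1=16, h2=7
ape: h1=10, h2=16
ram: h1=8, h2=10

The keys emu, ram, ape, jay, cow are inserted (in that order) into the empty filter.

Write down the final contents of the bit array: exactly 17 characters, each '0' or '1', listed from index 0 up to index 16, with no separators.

Start: bits=00000000000000000
After insert 'emu': sets bits 7 16 -> bits=00000001000000001
After insert 'ram': sets bits 8 10 -> bits=00000001101000001
After insert 'ape': sets bits 10 16 -> bits=00000001101000001
After insert 'jay': sets bits 1 13 -> bits=01000001101001001
After insert 'cow': sets bits 0 10 -> bits=11000001101001001

Answer: 11000001101001001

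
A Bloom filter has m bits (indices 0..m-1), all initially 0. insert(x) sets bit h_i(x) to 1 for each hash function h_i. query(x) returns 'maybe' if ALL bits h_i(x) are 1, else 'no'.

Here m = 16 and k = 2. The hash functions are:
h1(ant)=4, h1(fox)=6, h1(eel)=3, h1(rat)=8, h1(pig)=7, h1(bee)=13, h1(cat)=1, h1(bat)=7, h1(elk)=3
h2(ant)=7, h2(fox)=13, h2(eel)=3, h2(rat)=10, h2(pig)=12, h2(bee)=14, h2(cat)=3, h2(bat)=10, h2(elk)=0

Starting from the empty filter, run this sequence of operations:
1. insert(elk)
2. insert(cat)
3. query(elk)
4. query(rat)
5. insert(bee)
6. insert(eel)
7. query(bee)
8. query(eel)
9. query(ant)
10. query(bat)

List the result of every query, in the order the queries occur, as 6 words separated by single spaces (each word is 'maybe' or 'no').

Start: bits=0000000000000000
Op 1: insert elk -> sets bits 0 3 -> bits=1001000000000000
Op 2: insert cat -> sets bits 1 3 -> bits=1101000000000000
Op 3: query elk -> checks bit0=1, bit3=1 (all 1) -> maybe
Op 4: query rat -> checks bit8=0, bit10=0 (has a 0) -> no
Op 5: insert bee -> sets bits 13 14 -> bits=1101000000000110
Op 6: insert eel -> sets bits 3 -> bits=1101000000000110
Op 7: query bee -> checks bit13=1, bit14=1 (all 1) -> maybe
Op 8: query eel -> checks bit3=1 (all 1) -> maybe
Op 9: query ant -> checks bit4=0, bit7=0 (has a 0) -> no
Op 10: query bat -> checks bit7=0, bit10=0 (has a 0) -> no
Query results in order: maybe no maybe maybe no no

Answer: maybe no maybe maybe no no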